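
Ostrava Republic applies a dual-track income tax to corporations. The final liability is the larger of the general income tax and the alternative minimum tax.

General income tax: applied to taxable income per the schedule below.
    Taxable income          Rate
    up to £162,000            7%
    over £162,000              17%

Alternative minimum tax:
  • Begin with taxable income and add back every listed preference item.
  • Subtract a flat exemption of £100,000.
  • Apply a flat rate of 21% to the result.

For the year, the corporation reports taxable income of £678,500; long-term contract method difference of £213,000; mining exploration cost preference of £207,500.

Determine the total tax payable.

£209,790

Alternative minimum tax:
  Adjusted income: £678,500 + £213,000 + £207,500 = £1,099,000
  Less exemption £100,000 → base £999,000
  £999,000 × 21% = £209,790

General income tax:
  £162,000 × 7% = £11,340
  £516,500 × 17% = £87,805
  → £99,145

£209,790 > £99,145, so the alternative minimum tax is the binding amount.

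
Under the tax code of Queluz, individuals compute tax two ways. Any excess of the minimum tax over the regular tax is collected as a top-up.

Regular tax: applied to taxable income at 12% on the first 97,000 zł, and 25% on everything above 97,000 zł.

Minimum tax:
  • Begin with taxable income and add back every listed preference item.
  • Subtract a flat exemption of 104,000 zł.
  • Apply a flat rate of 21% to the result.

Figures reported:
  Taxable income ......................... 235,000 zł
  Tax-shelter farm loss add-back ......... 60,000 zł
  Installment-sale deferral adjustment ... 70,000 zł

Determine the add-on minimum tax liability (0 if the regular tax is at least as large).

8,670 zł

Minimum tax:
  Adjusted income: 235,000 zł + 60,000 zł + 70,000 zł = 365,000 zł
  Less exemption 104,000 zł → base 261,000 zł
  261,000 zł × 21% = 54,810 zł

Regular tax:
  97,000 zł × 12% = 11,640 zł
  138,000 zł × 25% = 34,500 zł
  → 46,140 zł

Excess of minimum tax over regular tax: 54,810 zł − 46,140 zł = 8,670 zł.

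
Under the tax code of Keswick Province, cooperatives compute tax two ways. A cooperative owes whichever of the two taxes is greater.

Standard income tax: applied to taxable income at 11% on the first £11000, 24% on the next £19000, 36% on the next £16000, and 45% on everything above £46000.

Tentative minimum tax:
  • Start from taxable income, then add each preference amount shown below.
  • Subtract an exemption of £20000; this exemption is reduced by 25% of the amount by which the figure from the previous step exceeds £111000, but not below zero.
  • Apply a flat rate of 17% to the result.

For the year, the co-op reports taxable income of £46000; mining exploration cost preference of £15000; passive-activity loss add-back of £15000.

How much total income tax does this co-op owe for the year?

£11530

Standard income tax:
  £11000 × 11% = £1210
  £19000 × 24% = £4560
  £16000 × 36% = £5760
  → £11530

Tentative minimum tax:
  Adjusted income: £46000 + £15000 + £15000 = £76000
  Exemption: £76000 ≤ £111000, so full £20000 applies
  Base: £76000 − £20000 = £56000
  £56000 × 17% = £9520

£11530 > £9520, so the standard income tax governs.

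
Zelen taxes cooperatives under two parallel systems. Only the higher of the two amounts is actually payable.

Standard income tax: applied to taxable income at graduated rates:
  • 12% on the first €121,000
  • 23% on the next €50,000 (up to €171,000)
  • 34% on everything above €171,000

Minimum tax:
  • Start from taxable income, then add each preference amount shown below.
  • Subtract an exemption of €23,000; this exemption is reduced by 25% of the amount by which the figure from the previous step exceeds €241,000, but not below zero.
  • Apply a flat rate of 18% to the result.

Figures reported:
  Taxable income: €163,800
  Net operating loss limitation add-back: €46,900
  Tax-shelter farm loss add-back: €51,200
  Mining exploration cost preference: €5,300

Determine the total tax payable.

Standard income tax:
  €121,000 × 12% = €14,520
  €42,800 × 23% = €9,844
  → €24,364

Minimum tax:
  Adjusted income: €163,800 + €46,900 + €51,200 + €5,300 = €267,200
  Exemption: €23,000 − 25% × (€267,200 − €241,000) = €23,000 − €6,550 = €16,450
  Base: €267,200 − €16,450 = €250,750
  €250,750 × 18% = €45,135

€45,135 > €24,364, so the minimum tax is the binding amount.

€45,135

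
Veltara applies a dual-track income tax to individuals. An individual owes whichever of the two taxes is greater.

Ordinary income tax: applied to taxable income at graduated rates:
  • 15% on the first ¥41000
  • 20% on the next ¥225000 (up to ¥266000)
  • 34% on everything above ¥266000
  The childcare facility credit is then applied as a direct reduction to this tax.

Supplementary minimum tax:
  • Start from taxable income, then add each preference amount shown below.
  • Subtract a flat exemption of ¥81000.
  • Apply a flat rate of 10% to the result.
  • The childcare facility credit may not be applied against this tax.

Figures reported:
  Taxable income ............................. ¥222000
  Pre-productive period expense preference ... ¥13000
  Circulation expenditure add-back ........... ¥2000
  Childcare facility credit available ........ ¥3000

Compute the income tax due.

Ordinary income tax:
  ¥41000 × 15% = ¥6150
  ¥181000 × 20% = ¥36200
  → ¥42350
  Less childcare facility credit ¥3000 → ¥39350

Supplementary minimum tax:
  Adjusted income: ¥222000 + ¥13000 + ¥2000 = ¥237000
  Less exemption ¥81000 → base ¥156000
  ¥156000 × 10% = ¥15600

¥39350 > ¥15600, so the ordinary income tax governs.

¥39350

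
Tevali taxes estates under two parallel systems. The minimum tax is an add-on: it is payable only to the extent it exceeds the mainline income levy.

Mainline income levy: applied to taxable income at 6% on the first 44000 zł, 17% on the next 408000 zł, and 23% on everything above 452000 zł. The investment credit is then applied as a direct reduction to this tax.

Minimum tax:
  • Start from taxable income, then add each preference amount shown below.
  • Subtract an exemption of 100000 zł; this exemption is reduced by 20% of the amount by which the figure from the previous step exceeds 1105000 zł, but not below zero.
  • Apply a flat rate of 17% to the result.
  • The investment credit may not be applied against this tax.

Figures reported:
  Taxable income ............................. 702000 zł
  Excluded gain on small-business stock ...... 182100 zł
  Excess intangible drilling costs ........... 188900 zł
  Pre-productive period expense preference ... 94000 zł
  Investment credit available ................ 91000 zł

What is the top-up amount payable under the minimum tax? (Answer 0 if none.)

Minimum tax:
  Adjusted income: 702000 zł + 182100 zł + 188900 zł + 94000 zł = 1167000 zł
  Exemption: 100000 zł − 20% × (1167000 zł − 1105000 zł) = 100000 zł − 12400 zł = 87600 zł
  Base: 1167000 zł − 87600 zł = 1079400 zł
  1079400 zł × 17% = 183498 zł

Mainline income levy:
  44000 zł × 6% = 2640 zł
  408000 zł × 17% = 69360 zł
  250000 zł × 23% = 57500 zł
  → 129500 zł
  Less investment credit 91000 zł → 38500 zł

Excess of minimum tax over mainline income levy: 183498 zł − 38500 zł = 144998 zł.

144998 zł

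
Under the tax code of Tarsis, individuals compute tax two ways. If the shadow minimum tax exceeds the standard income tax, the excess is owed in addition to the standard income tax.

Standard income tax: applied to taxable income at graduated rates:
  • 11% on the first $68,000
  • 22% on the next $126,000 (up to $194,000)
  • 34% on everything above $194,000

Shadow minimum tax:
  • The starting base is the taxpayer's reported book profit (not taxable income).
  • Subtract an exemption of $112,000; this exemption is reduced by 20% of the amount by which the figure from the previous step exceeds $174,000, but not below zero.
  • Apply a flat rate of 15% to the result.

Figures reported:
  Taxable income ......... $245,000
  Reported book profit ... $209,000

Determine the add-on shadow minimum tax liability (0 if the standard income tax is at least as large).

Shadow minimum tax:
  Base (reported book profit): $209,000
  Exemption: $112,000 − 20% × ($209,000 − $174,000) = $112,000 − $7,000 = $105,000
  Base: $209,000 − $105,000 = $104,000
  $104,000 × 15% = $15,600

Standard income tax:
  $68,000 × 11% = $7,480
  $126,000 × 22% = $27,720
  $51,000 × 34% = $17,340
  → $52,540

$15,600 ≤ $52,540, so no add-on is due.

$0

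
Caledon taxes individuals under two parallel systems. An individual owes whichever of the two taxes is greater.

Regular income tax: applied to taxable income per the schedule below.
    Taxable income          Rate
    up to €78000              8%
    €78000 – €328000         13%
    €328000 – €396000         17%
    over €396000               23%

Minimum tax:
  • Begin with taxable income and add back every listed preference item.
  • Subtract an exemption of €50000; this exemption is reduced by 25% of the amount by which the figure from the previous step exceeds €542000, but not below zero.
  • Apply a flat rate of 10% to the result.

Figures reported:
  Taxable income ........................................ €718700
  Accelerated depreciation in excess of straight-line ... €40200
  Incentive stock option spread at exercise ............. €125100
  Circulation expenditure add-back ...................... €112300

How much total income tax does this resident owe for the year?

€124521

Regular income tax:
  €78000 × 8% = €6240
  €250000 × 13% = €32500
  €68000 × 17% = €11560
  €322700 × 23% = €74221
  → €124521

Minimum tax:
  Adjusted income: €718700 + €40200 + €125100 + €112300 = €996300
  Exemption: 25% × (€996300 − €542000) = €113575 ≥ €50000, so the exemption is fully phased out
  Base: €996300 − €0 = €996300
  €996300 × 10% = €99630

€124521 > €99630, so the regular income tax governs.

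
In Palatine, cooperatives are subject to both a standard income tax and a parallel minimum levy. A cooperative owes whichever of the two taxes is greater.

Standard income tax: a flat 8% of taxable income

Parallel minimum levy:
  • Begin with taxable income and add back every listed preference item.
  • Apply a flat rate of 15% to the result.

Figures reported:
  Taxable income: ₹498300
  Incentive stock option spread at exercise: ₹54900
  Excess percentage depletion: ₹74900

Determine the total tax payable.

Parallel minimum levy:
  Adjusted income: ₹498300 + ₹54900 + ₹74900 = ₹628100
  ₹628100 × 15% = ₹94215

Standard income tax:
  ₹498300 × 8% = ₹39864

₹94215 > ₹39864, so the parallel minimum levy is the binding amount.

₹94215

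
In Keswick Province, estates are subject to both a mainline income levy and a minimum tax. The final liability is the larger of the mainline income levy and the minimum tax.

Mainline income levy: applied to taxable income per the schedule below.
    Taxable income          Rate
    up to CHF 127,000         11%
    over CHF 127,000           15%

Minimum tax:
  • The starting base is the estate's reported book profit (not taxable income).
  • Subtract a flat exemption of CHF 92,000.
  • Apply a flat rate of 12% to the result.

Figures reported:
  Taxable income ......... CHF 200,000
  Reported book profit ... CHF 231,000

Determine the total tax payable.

CHF 24,920

Mainline income levy:
  CHF 127,000 × 11% = CHF 13,970
  CHF 73,000 × 15% = CHF 10,950
  → CHF 24,920

Minimum tax:
  Base (reported book profit): CHF 231,000
  Less exemption CHF 92,000 → base CHF 139,000
  CHF 139,000 × 12% = CHF 16,680

CHF 24,920 > CHF 16,680, so the mainline income levy governs.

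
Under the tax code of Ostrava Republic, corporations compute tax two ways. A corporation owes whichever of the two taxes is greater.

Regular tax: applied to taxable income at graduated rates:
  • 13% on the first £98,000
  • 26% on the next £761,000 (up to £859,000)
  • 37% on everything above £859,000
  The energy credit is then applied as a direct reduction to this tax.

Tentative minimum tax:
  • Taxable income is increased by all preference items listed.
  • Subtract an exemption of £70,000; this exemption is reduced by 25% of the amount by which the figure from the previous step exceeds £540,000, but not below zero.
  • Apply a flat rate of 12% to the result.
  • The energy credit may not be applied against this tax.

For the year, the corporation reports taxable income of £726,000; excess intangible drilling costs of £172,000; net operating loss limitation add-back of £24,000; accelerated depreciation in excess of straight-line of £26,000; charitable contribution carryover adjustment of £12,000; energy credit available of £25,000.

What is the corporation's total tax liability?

Tentative minimum tax:
  Adjusted income: £726,000 + £172,000 + £24,000 + £26,000 + £12,000 = £960,000
  Exemption: 25% × (£960,000 − £540,000) = £105,000 ≥ £70,000, so the exemption is fully phased out
  Base: £960,000 − £0 = £960,000
  £960,000 × 12% = £115,200

Regular tax:
  £98,000 × 13% = £12,740
  £628,000 × 26% = £163,280
  → £176,020
  Less energy credit £25,000 → £151,020

£151,020 > £115,200, so the regular tax governs.

£151,020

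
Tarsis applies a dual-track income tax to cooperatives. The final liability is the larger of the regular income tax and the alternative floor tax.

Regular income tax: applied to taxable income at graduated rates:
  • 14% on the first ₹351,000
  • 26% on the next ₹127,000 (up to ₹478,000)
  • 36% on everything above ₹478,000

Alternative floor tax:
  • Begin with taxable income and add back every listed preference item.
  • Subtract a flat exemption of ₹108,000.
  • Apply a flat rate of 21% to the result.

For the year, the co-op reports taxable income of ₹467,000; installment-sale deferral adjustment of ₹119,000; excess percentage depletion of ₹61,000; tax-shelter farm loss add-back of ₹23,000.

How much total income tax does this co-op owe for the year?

₹118,020

Regular income tax:
  ₹351,000 × 14% = ₹49,140
  ₹116,000 × 26% = ₹30,160
  → ₹79,300

Alternative floor tax:
  Adjusted income: ₹467,000 + ₹119,000 + ₹61,000 + ₹23,000 = ₹670,000
  Less exemption ₹108,000 → base ₹562,000
  ₹562,000 × 21% = ₹118,020

₹118,020 > ₹79,300, so the alternative floor tax is the binding amount.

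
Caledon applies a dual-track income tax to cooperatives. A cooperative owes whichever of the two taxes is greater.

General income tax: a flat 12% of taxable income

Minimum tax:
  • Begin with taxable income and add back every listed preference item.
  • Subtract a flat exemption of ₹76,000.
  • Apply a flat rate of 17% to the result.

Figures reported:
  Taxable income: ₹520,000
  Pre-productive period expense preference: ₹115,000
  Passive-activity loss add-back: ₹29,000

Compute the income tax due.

₹99,960

General income tax:
  ₹520,000 × 12% = ₹62,400

Minimum tax:
  Adjusted income: ₹520,000 + ₹115,000 + ₹29,000 = ₹664,000
  Less exemption ₹76,000 → base ₹588,000
  ₹588,000 × 17% = ₹99,960

₹99,960 > ₹62,400, so the minimum tax is the binding amount.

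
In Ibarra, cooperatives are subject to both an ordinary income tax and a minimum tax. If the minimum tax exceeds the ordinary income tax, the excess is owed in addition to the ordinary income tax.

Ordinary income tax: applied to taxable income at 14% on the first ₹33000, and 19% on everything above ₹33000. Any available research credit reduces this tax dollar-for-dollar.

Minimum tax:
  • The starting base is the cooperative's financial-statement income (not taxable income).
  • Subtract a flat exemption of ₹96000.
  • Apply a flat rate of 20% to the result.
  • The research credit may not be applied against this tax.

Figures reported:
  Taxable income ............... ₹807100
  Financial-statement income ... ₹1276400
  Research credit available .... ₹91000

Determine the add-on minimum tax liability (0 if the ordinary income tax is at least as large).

₹175381

Ordinary income tax:
  ₹33000 × 14% = ₹4620
  ₹774100 × 19% = ₹147079
  → ₹151699
  Less research credit ₹91000 → ₹60699

Minimum tax:
  Base (financial-statement income): ₹1276400
  Less exemption ₹96000 → base ₹1180400
  ₹1180400 × 20% = ₹236080

Excess of minimum tax over ordinary income tax: ₹236080 − ₹60699 = ₹175381.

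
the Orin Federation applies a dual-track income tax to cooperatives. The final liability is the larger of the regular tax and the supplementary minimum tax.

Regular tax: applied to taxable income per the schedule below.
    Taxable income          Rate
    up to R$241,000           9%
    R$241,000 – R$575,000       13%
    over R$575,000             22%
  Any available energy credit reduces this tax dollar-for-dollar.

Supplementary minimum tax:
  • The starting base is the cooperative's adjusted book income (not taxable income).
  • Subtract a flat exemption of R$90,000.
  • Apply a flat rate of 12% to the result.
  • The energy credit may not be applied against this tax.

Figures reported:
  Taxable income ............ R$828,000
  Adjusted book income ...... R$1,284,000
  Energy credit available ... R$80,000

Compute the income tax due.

Regular tax:
  R$241,000 × 9% = R$21,690
  R$334,000 × 13% = R$43,420
  R$253,000 × 22% = R$55,660
  → R$120,770
  Less energy credit R$80,000 → R$40,770

Supplementary minimum tax:
  Base (adjusted book income): R$1,284,000
  Less exemption R$90,000 → base R$1,194,000
  R$1,194,000 × 12% = R$143,280

R$143,280 > R$40,770, so the supplementary minimum tax is the binding amount.

R$143,280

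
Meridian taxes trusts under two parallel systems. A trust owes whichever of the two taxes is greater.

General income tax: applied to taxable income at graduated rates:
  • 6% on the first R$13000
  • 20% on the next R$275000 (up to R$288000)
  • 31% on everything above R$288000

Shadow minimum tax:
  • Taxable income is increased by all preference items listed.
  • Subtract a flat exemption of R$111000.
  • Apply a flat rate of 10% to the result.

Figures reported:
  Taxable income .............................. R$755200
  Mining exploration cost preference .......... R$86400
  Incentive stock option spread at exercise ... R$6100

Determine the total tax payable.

Shadow minimum tax:
  Adjusted income: R$755200 + R$86400 + R$6100 = R$847700
  Less exemption R$111000 → base R$736700
  R$736700 × 10% = R$73670

General income tax:
  R$13000 × 6% = R$780
  R$275000 × 20% = R$55000
  R$467200 × 31% = R$144832
  → R$200612

R$200612 > R$73670, so the general income tax governs.

R$200612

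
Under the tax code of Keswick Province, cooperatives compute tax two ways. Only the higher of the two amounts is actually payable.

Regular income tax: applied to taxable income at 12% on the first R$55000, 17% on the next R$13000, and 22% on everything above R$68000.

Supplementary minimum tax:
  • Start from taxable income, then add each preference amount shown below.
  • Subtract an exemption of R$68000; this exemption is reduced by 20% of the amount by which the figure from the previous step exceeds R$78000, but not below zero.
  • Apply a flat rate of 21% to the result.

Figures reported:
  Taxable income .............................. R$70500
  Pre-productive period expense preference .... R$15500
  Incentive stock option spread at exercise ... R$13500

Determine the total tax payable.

Regular income tax:
  R$55000 × 12% = R$6600
  R$13000 × 17% = R$2210
  R$2500 × 22% = R$550
  → R$9360

Supplementary minimum tax:
  Adjusted income: R$70500 + R$15500 + R$13500 = R$99500
  Exemption: R$68000 − 20% × (R$99500 − R$78000) = R$68000 − R$4300 = R$63700
  Base: R$99500 − R$63700 = R$35800
  R$35800 × 21% = R$7518

R$9360 > R$7518, so the regular income tax governs.

R$9360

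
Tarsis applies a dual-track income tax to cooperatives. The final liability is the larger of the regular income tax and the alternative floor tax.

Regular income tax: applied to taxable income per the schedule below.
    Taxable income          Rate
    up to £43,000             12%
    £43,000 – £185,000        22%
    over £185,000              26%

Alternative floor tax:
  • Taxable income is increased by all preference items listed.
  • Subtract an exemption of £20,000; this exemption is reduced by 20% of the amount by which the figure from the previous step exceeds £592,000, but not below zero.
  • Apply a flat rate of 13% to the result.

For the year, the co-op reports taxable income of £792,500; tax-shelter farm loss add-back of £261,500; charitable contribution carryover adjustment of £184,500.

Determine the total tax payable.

£194,350

Alternative floor tax:
  Adjusted income: £792,500 + £261,500 + £184,500 = £1,238,500
  Exemption: 20% × (£1,238,500 − £592,000) = £129,300 ≥ £20,000, so the exemption is fully phased out
  Base: £1,238,500 − £0 = £1,238,500
  £1,238,500 × 13% = £161,005

Regular income tax:
  £43,000 × 12% = £5,160
  £142,000 × 22% = £31,240
  £607,500 × 26% = £157,950
  → £194,350

£194,350 > £161,005, so the regular income tax governs.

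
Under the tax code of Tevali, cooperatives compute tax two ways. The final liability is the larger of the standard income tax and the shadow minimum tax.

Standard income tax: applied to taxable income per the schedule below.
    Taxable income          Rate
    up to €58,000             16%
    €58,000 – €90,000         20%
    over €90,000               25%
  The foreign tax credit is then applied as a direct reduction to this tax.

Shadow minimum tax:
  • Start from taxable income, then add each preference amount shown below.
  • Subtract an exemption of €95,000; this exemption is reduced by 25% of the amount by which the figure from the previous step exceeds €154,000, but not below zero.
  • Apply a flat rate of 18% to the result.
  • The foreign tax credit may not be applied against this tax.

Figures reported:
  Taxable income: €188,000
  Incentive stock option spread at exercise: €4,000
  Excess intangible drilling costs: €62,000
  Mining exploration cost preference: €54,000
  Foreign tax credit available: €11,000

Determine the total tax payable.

€45,270

Shadow minimum tax:
  Adjusted income: €188,000 + €4,000 + €62,000 + €54,000 = €308,000
  Exemption: €95,000 − 25% × (€308,000 − €154,000) = €95,000 − €38,500 = €56,500
  Base: €308,000 − €56,500 = €251,500
  €251,500 × 18% = €45,270

Standard income tax:
  €58,000 × 16% = €9,280
  €32,000 × 20% = €6,400
  €98,000 × 25% = €24,500
  → €40,180
  Less foreign tax credit €11,000 → €29,180

€45,270 > €29,180, so the shadow minimum tax is the binding amount.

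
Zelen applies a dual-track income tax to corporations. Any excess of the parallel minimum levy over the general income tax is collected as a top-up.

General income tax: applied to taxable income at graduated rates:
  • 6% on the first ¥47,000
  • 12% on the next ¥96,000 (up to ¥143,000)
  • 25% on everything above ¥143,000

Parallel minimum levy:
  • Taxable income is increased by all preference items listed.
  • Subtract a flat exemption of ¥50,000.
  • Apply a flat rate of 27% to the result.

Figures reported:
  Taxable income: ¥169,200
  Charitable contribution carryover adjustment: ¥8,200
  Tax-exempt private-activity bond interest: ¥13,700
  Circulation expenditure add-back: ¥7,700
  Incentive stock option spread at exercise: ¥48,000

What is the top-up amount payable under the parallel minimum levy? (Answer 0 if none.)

General income tax:
  ¥47,000 × 6% = ¥2,820
  ¥96,000 × 12% = ¥11,520
  ¥26,200 × 25% = ¥6,550
  → ¥20,890

Parallel minimum levy:
  Adjusted income: ¥169,200 + ¥8,200 + ¥13,700 + ¥7,700 + ¥48,000 = ¥246,800
  Less exemption ¥50,000 → base ¥196,800
  ¥196,800 × 27% = ¥53,136

Excess of parallel minimum levy over general income tax: ¥53,136 − ¥20,890 = ¥32,246.

¥32,246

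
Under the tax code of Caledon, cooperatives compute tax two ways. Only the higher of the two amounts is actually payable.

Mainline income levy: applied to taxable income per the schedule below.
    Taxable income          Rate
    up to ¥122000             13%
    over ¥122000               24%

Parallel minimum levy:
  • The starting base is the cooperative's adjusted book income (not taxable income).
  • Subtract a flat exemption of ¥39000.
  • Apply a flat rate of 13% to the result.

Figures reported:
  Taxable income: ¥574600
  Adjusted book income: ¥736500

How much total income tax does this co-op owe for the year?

¥124484

Parallel minimum levy:
  Base (adjusted book income): ¥736500
  Less exemption ¥39000 → base ¥697500
  ¥697500 × 13% = ¥90675

Mainline income levy:
  ¥122000 × 13% = ¥15860
  ¥452600 × 24% = ¥108624
  → ¥124484

¥124484 > ¥90675, so the mainline income levy governs.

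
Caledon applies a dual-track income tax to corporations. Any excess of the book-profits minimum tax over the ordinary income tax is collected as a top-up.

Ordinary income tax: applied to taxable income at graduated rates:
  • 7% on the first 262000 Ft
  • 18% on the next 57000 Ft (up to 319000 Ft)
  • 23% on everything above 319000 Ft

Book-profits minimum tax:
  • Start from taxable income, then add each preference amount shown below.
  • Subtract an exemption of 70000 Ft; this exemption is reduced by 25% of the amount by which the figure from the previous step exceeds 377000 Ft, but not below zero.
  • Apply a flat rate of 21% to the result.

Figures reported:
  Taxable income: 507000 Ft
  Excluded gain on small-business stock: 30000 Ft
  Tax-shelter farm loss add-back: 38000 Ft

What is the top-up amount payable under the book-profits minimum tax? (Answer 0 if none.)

44605 Ft

Book-profits minimum tax:
  Adjusted income: 507000 Ft + 30000 Ft + 38000 Ft = 575000 Ft
  Exemption: 70000 Ft − 25% × (575000 Ft − 377000 Ft) = 70000 Ft − 49500 Ft = 20500 Ft
  Base: 575000 Ft − 20500 Ft = 554500 Ft
  554500 Ft × 21% = 116445 Ft

Ordinary income tax:
  262000 Ft × 7% = 18340 Ft
  57000 Ft × 18% = 10260 Ft
  188000 Ft × 23% = 43240 Ft
  → 71840 Ft

Excess of book-profits minimum tax over ordinary income tax: 116445 Ft − 71840 Ft = 44605 Ft.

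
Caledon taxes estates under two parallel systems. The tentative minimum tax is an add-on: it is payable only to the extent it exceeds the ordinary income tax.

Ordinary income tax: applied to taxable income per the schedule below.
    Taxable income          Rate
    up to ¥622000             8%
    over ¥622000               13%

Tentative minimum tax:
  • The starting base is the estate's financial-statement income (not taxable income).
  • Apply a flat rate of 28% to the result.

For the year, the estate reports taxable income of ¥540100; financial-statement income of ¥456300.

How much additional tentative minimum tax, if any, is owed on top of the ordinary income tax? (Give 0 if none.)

Ordinary income tax:
  ¥540100 × 8% = ¥43208

Tentative minimum tax:
  Base (financial-statement income): ¥456300
  ¥456300 × 28% = ¥127764

Excess of tentative minimum tax over ordinary income tax: ¥127764 − ¥43208 = ¥84556.

¥84556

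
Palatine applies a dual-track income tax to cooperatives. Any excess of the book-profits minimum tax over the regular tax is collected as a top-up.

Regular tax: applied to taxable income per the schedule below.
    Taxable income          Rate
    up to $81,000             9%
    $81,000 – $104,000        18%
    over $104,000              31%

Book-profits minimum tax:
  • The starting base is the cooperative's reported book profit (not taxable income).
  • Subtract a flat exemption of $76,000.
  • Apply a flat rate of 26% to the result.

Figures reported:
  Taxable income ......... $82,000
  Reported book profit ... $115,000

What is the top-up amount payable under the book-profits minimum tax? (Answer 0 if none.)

$2,670

Regular tax:
  $81,000 × 9% = $7,290
  $1,000 × 18% = $180
  → $7,470

Book-profits minimum tax:
  Base (reported book profit): $115,000
  Less exemption $76,000 → base $39,000
  $39,000 × 26% = $10,140

Excess of book-profits minimum tax over regular tax: $10,140 − $7,470 = $2,670.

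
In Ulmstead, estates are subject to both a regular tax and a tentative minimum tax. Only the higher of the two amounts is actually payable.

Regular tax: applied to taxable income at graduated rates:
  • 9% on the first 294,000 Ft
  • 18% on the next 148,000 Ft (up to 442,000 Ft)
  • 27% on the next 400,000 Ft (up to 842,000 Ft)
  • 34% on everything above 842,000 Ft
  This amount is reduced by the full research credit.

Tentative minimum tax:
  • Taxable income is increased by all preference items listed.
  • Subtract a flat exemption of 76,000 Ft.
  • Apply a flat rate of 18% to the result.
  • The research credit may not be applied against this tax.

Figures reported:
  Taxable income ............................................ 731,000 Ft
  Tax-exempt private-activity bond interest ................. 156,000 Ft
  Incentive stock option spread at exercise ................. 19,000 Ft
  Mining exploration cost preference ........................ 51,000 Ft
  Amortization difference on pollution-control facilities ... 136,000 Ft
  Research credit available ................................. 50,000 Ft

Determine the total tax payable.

183,060 Ft

Regular tax:
  294,000 Ft × 9% = 26,460 Ft
  148,000 Ft × 18% = 26,640 Ft
  289,000 Ft × 27% = 78,030 Ft
  → 131,130 Ft
  Less research credit 50,000 Ft → 81,130 Ft

Tentative minimum tax:
  Adjusted income: 731,000 Ft + 156,000 Ft + 19,000 Ft + 51,000 Ft + 136,000 Ft = 1,093,000 Ft
  Less exemption 76,000 Ft → base 1,017,000 Ft
  1,017,000 Ft × 18% = 183,060 Ft

183,060 Ft > 81,130 Ft, so the tentative minimum tax is the binding amount.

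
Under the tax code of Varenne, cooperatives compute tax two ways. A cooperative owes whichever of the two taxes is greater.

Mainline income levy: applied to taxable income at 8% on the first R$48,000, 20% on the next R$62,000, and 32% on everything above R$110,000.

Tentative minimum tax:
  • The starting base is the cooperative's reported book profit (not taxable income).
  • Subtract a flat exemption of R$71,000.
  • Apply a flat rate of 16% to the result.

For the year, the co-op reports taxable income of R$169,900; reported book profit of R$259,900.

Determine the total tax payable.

Mainline income levy:
  R$48,000 × 8% = R$3,840
  R$62,000 × 20% = R$12,400
  R$59,900 × 32% = R$19,168
  → R$35,408

Tentative minimum tax:
  Base (reported book profit): R$259,900
  Less exemption R$71,000 → base R$188,900
  R$188,900 × 16% = R$30,224

R$35,408 > R$30,224, so the mainline income levy governs.

R$35,408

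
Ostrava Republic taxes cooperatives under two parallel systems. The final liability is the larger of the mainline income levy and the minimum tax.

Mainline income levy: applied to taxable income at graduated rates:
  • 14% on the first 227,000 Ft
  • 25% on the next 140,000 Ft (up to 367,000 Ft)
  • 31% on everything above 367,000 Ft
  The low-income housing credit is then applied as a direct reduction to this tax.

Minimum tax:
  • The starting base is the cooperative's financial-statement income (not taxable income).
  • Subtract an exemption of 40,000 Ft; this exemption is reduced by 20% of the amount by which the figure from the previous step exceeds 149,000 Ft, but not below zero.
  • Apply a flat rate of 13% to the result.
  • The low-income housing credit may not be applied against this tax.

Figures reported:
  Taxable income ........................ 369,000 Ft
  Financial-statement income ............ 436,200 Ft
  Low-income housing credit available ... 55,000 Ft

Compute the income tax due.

Mainline income levy:
  227,000 Ft × 14% = 31,780 Ft
  140,000 Ft × 25% = 35,000 Ft
  2,000 Ft × 31% = 620 Ft
  → 67,400 Ft
  Less low-income housing credit 55,000 Ft → 12,400 Ft

Minimum tax:
  Base (financial-statement income): 436,200 Ft
  Exemption: 20% × (436,200 Ft − 149,000 Ft) = 57,440 Ft ≥ 40,000 Ft, so the exemption is fully phased out
  Base: 436,200 Ft − 0 Ft = 436,200 Ft
  436,200 Ft × 13% = 56,706 Ft

56,706 Ft > 12,400 Ft, so the minimum tax is the binding amount.

56,706 Ft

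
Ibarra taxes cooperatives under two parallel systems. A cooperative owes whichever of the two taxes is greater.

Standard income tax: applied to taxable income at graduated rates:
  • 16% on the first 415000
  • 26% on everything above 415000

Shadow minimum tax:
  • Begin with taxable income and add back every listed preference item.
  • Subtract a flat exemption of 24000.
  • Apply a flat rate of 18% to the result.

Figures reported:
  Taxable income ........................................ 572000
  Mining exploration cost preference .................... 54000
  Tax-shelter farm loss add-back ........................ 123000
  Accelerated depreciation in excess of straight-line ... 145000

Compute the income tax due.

156600

Standard income tax:
  415000 × 16% = 66400
  157000 × 26% = 40820
  → 107220

Shadow minimum tax:
  Adjusted income: 572000 + 54000 + 123000 + 145000 = 894000
  Less exemption 24000 → base 870000
  870000 × 18% = 156600

156600 > 107220, so the shadow minimum tax is the binding amount.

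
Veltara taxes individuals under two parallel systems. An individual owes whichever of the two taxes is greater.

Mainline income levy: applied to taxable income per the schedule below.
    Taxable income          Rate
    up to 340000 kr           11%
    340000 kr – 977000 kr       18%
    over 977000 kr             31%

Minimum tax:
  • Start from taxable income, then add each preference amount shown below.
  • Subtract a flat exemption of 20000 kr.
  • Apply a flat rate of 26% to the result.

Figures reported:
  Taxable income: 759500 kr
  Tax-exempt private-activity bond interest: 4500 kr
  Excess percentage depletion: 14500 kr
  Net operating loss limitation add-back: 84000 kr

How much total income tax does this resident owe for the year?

Minimum tax:
  Adjusted income: 759500 kr + 4500 kr + 14500 kr + 84000 kr = 862500 kr
  Less exemption 20000 kr → base 842500 kr
  842500 kr × 26% = 219050 kr

Mainline income levy:
  340000 kr × 11% = 37400 kr
  419500 kr × 18% = 75510 kr
  → 112910 kr

219050 kr > 112910 kr, so the minimum tax is the binding amount.

219050 kr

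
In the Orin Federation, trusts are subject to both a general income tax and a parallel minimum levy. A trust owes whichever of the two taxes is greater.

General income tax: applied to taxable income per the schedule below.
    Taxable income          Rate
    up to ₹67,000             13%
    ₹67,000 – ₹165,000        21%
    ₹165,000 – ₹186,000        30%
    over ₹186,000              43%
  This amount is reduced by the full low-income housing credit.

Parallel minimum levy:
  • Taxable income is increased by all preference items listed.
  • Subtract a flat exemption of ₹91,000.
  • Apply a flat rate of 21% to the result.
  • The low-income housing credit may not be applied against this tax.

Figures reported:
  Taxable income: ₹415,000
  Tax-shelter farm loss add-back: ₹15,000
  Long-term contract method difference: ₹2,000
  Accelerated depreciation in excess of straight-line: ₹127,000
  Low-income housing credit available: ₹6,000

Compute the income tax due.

Parallel minimum levy:
  Adjusted income: ₹415,000 + ₹15,000 + ₹2,000 + ₹127,000 = ₹559,000
  Less exemption ₹91,000 → base ₹468,000
  ₹468,000 × 21% = ₹98,280

General income tax:
  ₹67,000 × 13% = ₹8,710
  ₹98,000 × 21% = ₹20,580
  ₹21,000 × 30% = ₹6,300
  ₹229,000 × 43% = ₹98,470
  → ₹134,060
  Less low-income housing credit ₹6,000 → ₹128,060

₹128,060 > ₹98,280, so the general income tax governs.

₹128,060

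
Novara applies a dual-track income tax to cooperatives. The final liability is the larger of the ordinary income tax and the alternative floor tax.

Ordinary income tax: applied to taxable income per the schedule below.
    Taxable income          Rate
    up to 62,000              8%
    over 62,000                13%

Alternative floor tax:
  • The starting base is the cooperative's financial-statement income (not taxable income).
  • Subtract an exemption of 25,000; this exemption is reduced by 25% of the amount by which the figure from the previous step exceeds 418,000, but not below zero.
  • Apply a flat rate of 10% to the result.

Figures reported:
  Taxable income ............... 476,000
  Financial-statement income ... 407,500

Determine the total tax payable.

58,780

Alternative floor tax:
  Base (financial-statement income): 407,500
  Exemption: 407,500 ≤ 418,000, so full 25,000 applies
  Base: 407,500 − 25,000 = 382,500
  382,500 × 10% = 38,250

Ordinary income tax:
  62,000 × 8% = 4,960
  414,000 × 13% = 53,820
  → 58,780

58,780 > 38,250, so the ordinary income tax governs.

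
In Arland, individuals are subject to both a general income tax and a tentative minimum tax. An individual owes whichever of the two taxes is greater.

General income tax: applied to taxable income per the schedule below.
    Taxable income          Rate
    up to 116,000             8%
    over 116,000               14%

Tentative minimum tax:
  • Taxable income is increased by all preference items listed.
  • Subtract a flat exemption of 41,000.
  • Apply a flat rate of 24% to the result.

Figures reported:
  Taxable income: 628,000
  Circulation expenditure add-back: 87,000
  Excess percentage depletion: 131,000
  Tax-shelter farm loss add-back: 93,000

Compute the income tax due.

215,520

General income tax:
  116,000 × 8% = 9,280
  512,000 × 14% = 71,680
  → 80,960

Tentative minimum tax:
  Adjusted income: 628,000 + 87,000 + 131,000 + 93,000 = 939,000
  Less exemption 41,000 → base 898,000
  898,000 × 24% = 215,520

215,520 > 80,960, so the tentative minimum tax is the binding amount.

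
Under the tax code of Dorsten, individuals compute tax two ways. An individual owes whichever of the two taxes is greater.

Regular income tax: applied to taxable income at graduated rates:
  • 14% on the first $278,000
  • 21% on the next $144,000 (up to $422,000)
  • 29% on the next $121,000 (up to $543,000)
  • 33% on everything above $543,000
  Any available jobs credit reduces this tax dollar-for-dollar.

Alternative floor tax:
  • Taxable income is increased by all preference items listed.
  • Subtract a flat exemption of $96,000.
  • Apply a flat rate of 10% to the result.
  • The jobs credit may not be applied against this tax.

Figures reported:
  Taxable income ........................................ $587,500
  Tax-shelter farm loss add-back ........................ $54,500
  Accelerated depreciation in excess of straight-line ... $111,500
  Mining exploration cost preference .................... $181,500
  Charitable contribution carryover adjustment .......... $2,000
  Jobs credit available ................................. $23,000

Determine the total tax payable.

$95,935

Alternative floor tax:
  Adjusted income: $587,500 + $54,500 + $111,500 + $181,500 + $2,000 = $937,000
  Less exemption $96,000 → base $841,000
  $841,000 × 10% = $84,100

Regular income tax:
  $278,000 × 14% = $38,920
  $144,000 × 21% = $30,240
  $121,000 × 29% = $35,090
  $44,500 × 33% = $14,685
  → $118,935
  Less jobs credit $23,000 → $95,935

$95,935 > $84,100, so the regular income tax governs.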